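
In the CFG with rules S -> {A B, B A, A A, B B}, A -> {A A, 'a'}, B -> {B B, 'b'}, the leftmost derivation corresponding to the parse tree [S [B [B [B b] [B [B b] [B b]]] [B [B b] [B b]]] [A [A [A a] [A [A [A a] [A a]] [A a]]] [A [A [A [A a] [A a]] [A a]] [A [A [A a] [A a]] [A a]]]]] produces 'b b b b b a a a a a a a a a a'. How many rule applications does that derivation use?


Every bracketed nonterminal node [X ...] in the tree is produced by exactly one rule application.
Reading the tree off as a leftmost derivation:
  Step 1: S  =>  B A   (applied S -> B A)
  Step 2: B A  =>  B B A   (applied B -> B B)
  Step 3: B B A  =>  B B B A   (applied B -> B B)
  Step 4: B B B A  =>  b B B A   (applied B -> b)
  Step 5: b B B A  =>  b B B B A   (applied B -> B B)
  Step 6: b B B B A  =>  b b B B A   (applied B -> b)
  Step 7: b b B B A  =>  b b b B A   (applied B -> b)
  Step 8: b b b B A  =>  b b b B B A   (applied B -> B B)
  Step 9: b b b B B A  =>  b b b b B A   (applied B -> b)
  Step 10: b b b b B A  =>  b b b b b A   (applied B -> b)
  Step 11: b b b b b A  =>  b b b b b A A   (applied A -> A A)
  Step 12: b b b b b A A  =>  b b b b b A A A   (applied A -> A A)
  Step 13: b b b b b A A A  =>  b b b b b a A A   (applied A -> a)
  Step 14: b b b b b a A A  =>  b b b b b a A A A   (applied A -> A A)
  Step 15: b b b b b a A A A  =>  b b b b b a A A A A   (applied A -> A A)
  Step 16: b b b b b a A A A A  =>  b b b b b a a A A A   (applied A -> a)
  Step 17: b b b b b a a A A A  =>  b b b b b a a a A A   (applied A -> a)
  Step 18: b b b b b a a a A A  =>  b b b b b a a a a A   (applied A -> a)
  Step 19: b b b b b a a a a A  =>  b b b b b a a a a A A   (applied A -> A A)
  Step 20: b b b b b a a a a A A  =>  b b b b b a a a a A A A   (applied A -> A A)
  Step 21: b b b b b a a a a A A A  =>  b b b b b a a a a A A A A   (applied A -> A A)
  Step 22: b b b b b a a a a A A A A  =>  b b b b b a a a a a A A A   (applied A -> a)
  Step 23: b b b b b a a a a a A A A  =>  b b b b b a a a a a a A A   (applied A -> a)
  Step 24: b b b b b a a a a a a A A  =>  b b b b b a a a a a a a A   (applied A -> a)
  Step 25: b b b b b a a a a a a a A  =>  b b b b b a a a a a a a A A   (applied A -> A A)
  Step 26: b b b b b a a a a a a a A A  =>  b b b b b a a a a a a a A A A   (applied A -> A A)
  Step 27: b b b b b a a a a a a a A A A  =>  b b b b b a a a a a a a a A A   (applied A -> a)
  Step 28: b b b b b a a a a a a a a A A  =>  b b b b b a a a a a a a a a A   (applied A -> a)
  Step 29: b b b b b a a a a a a a a a A  =>  b b b b b a a a a a a a a a a   (applied A -> a)
Final yield: b b b b b a a a a a a a a a a
Total rewrite steps: 29

29


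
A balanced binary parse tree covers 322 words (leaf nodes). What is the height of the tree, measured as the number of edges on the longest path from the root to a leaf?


In a balanced binary tree with n leaves the deepest leaf is ceil(log2(n)) edges below the root.
log2(322) = 8.3309
ceil(8.3309) = 9
height (edges) = 9

9


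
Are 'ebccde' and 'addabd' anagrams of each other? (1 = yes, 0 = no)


Sort characters of 'ebccde': 'bccdee'
Sort characters of 'addabd': 'aabddd'
Sorted forms differ -> they are NOT anagrams
Result: 0

0


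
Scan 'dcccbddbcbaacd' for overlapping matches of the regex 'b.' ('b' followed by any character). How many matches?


Pattern: b. means 'b' followed by any character.
Scanning 'dcccbddbcbaacd' position-by-position:
  Pos 0: window 'dc' -> no
  Pos 1: window 'cc' -> no
  Pos 2: window 'cc' -> no
  Pos 3: window 'cb' -> no
  Pos 4: window 'bd' -> MATCH
  Pos 5: window 'dd' -> no
  Pos 6: window 'db' -> no
  Pos 7: window 'bc' -> MATCH
  Pos 8: window 'cb' -> no
  Pos 9: window 'ba' -> MATCH
  Pos 10: window 'aa' -> no
  Pos 11: window 'ac' -> no
  Pos 12: window 'cd' -> no
  Pos 13: window 'd' -> no
Total matches: 3

3


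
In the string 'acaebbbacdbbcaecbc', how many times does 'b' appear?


Scanning 'acaebbbacdbbcaecbc' for 'b':
  Position 4: 'b' -> MATCH (count: 1)
  Position 5: 'b' -> MATCH (count: 2)
  Position 6: 'b' -> MATCH (count: 3)
  Position 10: 'b' -> MATCH (count: 4)
  Position 11: 'b' -> MATCH (count: 5)
  Position 16: 'b' -> MATCH (count: 6)
Total occurrences of 'b': 6

6


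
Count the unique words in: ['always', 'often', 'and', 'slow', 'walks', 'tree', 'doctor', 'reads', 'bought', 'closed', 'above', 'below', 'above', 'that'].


Listing all tokens and tracking unique types:
  Token 1: 'always' -> NEW (unique so far: 1)
  Token 2: 'often' -> NEW (unique so far: 2)
  Token 3: 'and' -> NEW (unique so far: 3)
  Token 4: 'slow' -> NEW (unique so far: 4)
  Token 5: 'walks' -> NEW (unique so far: 5)
  Token 6: 'tree' -> NEW (unique so far: 6)
  Token 7: 'doctor' -> NEW (unique so far: 7)
  Token 8: 'reads' -> NEW (unique so far: 8)
  Token 9: 'bought' -> NEW (unique so far: 9)
  Token 10: 'closed' -> NEW (unique so far: 10)
  Token 11: 'above' -> NEW (unique so far: 11)
  Token 12: 'below' -> NEW (unique so far: 12)
  Token 13: 'above' -> duplicate (unique so far: 12)
  Token 14: 'that' -> NEW (unique so far: 13)
Unique types: ('above', 'always', 'and', 'below', 'bought', 'closed', 'doctor', 'often', 'reads', 'slow', 'that', 'tree', 'walks')
Vocabulary size: 13

13


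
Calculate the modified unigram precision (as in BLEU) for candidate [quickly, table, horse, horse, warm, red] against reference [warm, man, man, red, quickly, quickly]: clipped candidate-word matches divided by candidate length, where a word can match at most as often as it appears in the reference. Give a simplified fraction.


Reference word counts: {'man': 2, 'quickly': 2, 'red': 1, 'warm': 1}
Checking each candidate word (with clipping):
  'quickly' -> in reference (ref count 2, used 1/2) -> match (matches: 1)
  'table' -> not in reference -> no match (matches: 1)
  'horse' -> not in reference -> no match (matches: 1)
  'horse' -> not in reference -> no match (matches: 1)
  'warm' -> in reference (ref count 1, used 1/1) -> match (matches: 2)
  'red' -> in reference (ref count 1, used 1/1) -> match (matches: 3)
Clipped matches: 3, Candidate length: 6
Precision = 3/6 = 1/2

1/2


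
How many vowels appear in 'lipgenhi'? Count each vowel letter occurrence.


Scanning each character of 'lipgenhi':
  Position 1: 'l' -> consonant (running count: 0)
  Position 2: 'i' -> vowel (running count: 1)
  Position 3: 'p' -> consonant (running count: 1)
  Position 4: 'g' -> consonant (running count: 1)
  Position 5: 'e' -> vowel (running count: 2)
  Position 6: 'n' -> consonant (running count: 2)
  Position 7: 'h' -> consonant (running count: 2)
  Position 8: 'i' -> vowel (running count: 3)
Total vowels: 3

3


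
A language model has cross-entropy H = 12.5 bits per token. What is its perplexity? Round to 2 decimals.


Perplexity formula: PP = 2^H
H = 12.5
PP = 2^12.5
Decompose: 2^12.5 = 2^12 * 2^0.5 = 2^12 * sqrt(2)
2^12 = 4096, sqrt(2) ~ 1.4142136
PP ~ 4096 * 1.4142136 = 5792.6189056
Rounded to 2 decimals: 5792.62

5792.62


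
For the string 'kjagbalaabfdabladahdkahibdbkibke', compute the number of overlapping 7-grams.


String 'kjagbalaabfdabladahdkahibdbkibke' has length L = 32.
Number of overlapping n-grams = L - n + 1
Substituting: 32 - 7 + 1 = 26

26


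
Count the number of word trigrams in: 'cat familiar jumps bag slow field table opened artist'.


Word trigrams from [9] words:
  Trigram 1: (cat familiar jumps)
  Trigram 2: (familiar jumps bag)
  Trigram 3: (jumps bag slow)
  Trigram 4: (bag slow field)
  Trigram 5: (slow field table)
  Trigram 6: (field table opened)
  Trigram 7: (table opened artist)
Total word trigrams: 9 - 2 = 7

7


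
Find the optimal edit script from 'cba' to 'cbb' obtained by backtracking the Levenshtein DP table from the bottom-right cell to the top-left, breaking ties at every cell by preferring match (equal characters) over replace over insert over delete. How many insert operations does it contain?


Edit distance = 1. Backtracking from cell (3, 3) with preference match > replace > insert > delete,
then listing the resulting alignment 'cba' -> 'cbb' left to right:
  Step 1: keep 'c'
  Step 2: keep 'b'
  Step 3: replace a->b
Total insertions: 0

0


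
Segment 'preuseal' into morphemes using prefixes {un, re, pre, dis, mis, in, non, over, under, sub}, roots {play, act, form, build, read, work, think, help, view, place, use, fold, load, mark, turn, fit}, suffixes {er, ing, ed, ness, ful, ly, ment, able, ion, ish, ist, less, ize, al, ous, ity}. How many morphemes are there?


Segmenting 'preuseal' against the inventory:
  'pre' -> prefix (morpheme 1)
  'use' -> root (morpheme 2)
  'al' -> suffix (morpheme 3)
Total morphemes: 3

3


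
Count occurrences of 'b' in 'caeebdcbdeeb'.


Scanning 'caeebdcbdeeb' for 'b':
  Position 4: 'b' -> MATCH (count: 1)
  Position 7: 'b' -> MATCH (count: 2)
  Position 11: 'b' -> MATCH (count: 3)
Total occurrences of 'b': 3

3


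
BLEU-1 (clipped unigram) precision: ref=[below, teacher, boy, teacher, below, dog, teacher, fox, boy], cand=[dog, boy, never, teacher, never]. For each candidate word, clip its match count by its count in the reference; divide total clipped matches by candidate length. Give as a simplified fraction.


Reference word counts: {'below': 2, 'boy': 2, 'dog': 1, 'fox': 1, 'teacher': 3}
Checking each candidate word (with clipping):
  'dog' -> in reference (ref count 1, used 1/1) -> match (matches: 1)
  'boy' -> in reference (ref count 2, used 1/2) -> match (matches: 2)
  'never' -> not in reference -> no match (matches: 2)
  'teacher' -> in reference (ref count 3, used 1/3) -> match (matches: 3)
  'never' -> not in reference -> no match (matches: 3)
Clipped matches: 3, Candidate length: 5
Precision = 3/5

3/5


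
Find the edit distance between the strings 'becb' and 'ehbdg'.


Building DP table for s1='becb' (len 4) and s2='ehbdg' (len 5):
       e  h  b  d  g
    0  1  2  3  4  5
  b 1  1  2  2  3  4
  e 2  1  2  3  3  4
  c 3  2  2  3  4  4
  b 4  3  3  2  3  4
Edit distance = dp[4][5] = 4

4


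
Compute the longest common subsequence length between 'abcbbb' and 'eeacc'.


DP table for LCS of 'abcbbb' and 'eeacc':
       e  e  a  c  c
    0  0  0  0  0  0
  a 0  0  0  1  1  1
  b 0  0  0  1  1  1
  c 0  0  0  1  2  2
  b 0  0  0  1  2  2
  b 0  0  0  1  2  2
  b 0  0  0  1  2  2
LCS: 'ac'
LCS length = 2

2


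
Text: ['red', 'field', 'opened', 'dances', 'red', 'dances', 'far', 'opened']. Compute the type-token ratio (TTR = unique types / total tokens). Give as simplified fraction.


Tokens: 8
Unique types: ('dances', 'far', 'field', 'opened', 'red') = 5
TTR = 5/8
Already in lowest terms.

5/8


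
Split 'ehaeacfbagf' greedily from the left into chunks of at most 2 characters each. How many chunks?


'ehaeacfbagf' has 11 characters.
Chunking with max size 2:
  Chunk 1: 'eh' (positions 0-1)
  Chunk 2: 'ae' (positions 2-3)
  Chunk 3: 'ac' (positions 4-5)
  Chunk 4: 'fb' (positions 6-7)
  Chunk 5: 'ag' (positions 8-9)
  Chunk 6: 'f' (positions 10-10)
Total chunks: ceil(11 / 2) = 6

6


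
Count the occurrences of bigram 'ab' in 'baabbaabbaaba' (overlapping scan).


Scanning 'baabbaabbaaba' for bigram 'ab':
  Position 0: 'ba' -> no
  Position 1: 'aa' -> no
  Position 2: 'ab' -> MATCH
  Position 3: 'bb' -> no
  Position 4: 'ba' -> no
  Position 5: 'aa' -> no
  Position 6: 'ab' -> MATCH
  Position 7: 'bb' -> no
  Position 8: 'ba' -> no
  Position 9: 'aa' -> no
  Position 10: 'ab' -> MATCH
  Position 11: 'ba' -> no
Total matches: 3

3


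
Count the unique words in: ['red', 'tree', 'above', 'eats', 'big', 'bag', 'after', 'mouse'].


Listing all tokens and tracking unique types:
  Token 1: 'red' -> NEW (unique so far: 1)
  Token 2: 'tree' -> NEW (unique so far: 2)
  Token 3: 'above' -> NEW (unique so far: 3)
  Token 4: 'eats' -> NEW (unique so far: 4)
  Token 5: 'big' -> NEW (unique so far: 5)
  Token 6: 'bag' -> NEW (unique so far: 6)
  Token 7: 'after' -> NEW (unique so far: 7)
  Token 8: 'mouse' -> NEW (unique so far: 8)
Unique types: ('above', 'after', 'bag', 'big', 'eats', 'mouse', 'red', 'tree')
Vocabulary size: 8

8


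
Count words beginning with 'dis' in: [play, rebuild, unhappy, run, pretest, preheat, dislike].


Checking each word for prefix 'dis':
  'play' -> no (count: 0)
  'rebuild' -> no (count: 0)
  'unhappy' -> no (count: 0)
  'run' -> no (count: 0)
  'pretest' -> no (count: 0)
  'preheat' -> no (count: 0)
  'dislike' -> YES, starts with 'dis' (count: 1)
Total with prefix 'dis': 1

1


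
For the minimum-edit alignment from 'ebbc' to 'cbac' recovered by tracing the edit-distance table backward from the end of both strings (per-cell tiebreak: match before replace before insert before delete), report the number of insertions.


Edit distance = 2. Backtracking from cell (4, 4) with preference match > replace > insert > delete,
then listing the resulting alignment 'ebbc' -> 'cbac' left to right:
  Step 1: replace e->c
  Step 2: keep 'b'
  Step 3: replace b->a
  Step 4: keep 'c'
Total insertions: 0

0


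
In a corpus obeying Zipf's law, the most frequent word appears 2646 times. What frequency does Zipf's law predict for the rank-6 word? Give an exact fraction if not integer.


Zipf's law: freq(rank) = f1 / rank
f1 = 2646, rank = 6
freq = 2646 / 6
= 441

441


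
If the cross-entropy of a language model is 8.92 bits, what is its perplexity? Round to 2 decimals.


Perplexity formula: PP = 2^H
H = 8.92
PP = 2^8.92
Decompose: 2^8.92 = 2^8 * 2^0.92
2^8 = 256, 2^0.92 ~ 1.8921153
PP ~ 256 * 1.8921153 = 484.3815168
Rounded to 2 decimals: 484.38

484.38


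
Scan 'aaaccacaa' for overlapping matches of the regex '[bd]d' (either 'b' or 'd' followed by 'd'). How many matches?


Pattern: [bd]d means either 'b' or 'd' followed by 'd'.
Scanning 'aaaccacaa' position-by-position:
  Pos 0: window 'aa' -> no
  Pos 1: window 'aa' -> no
  Pos 2: window 'ac' -> no
  Pos 3: window 'cc' -> no
  Pos 4: window 'ca' -> no
  Pos 5: window 'ac' -> no
  Pos 6: window 'ca' -> no
  Pos 7: window 'aa' -> no
  Pos 8: window 'a' -> no
Total matches: 0

0


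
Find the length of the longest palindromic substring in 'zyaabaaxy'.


Scanning 'zyaabaaxy' for palindromic substrings.
Substring at positions 2-6: 'aabaa'.
Check: reverse('aabaa') = 'aabaa' -> palindrome confirmed.
Neighbouring characters ('y' / 'x') break symmetry, so it cannot extend further.
No longer palindromic substring exists; longest length = 5

5


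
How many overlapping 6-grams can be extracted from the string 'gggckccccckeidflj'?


String 'gggckccccckeidflj' has length L = 17.
Number of overlapping n-grams = L - n + 1
Substituting: 17 - 6 + 1 = 12

12


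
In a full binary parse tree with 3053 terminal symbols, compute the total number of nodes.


Leaf nodes (terminals): 3053
Internal nodes = n - 1 = 3053 - 1 = 3052
Total = leaves + internal = 3053 + 3052 = 6105

6105


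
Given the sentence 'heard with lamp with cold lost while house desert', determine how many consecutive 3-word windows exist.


Word trigrams from [9] words:
  Trigram 1: (heard with lamp)
  Trigram 2: (with lamp with)
  Trigram 3: (lamp with cold)
  Trigram 4: (with cold lost)
  Trigram 5: (cold lost while)
  Trigram 6: (lost while house)
  Trigram 7: (while house desert)
Total word trigrams: 9 - 2 = 7

7


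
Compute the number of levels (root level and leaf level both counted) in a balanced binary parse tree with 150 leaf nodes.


In a balanced binary tree with n leaves the deepest leaf is ceil(log2(n)) edges below the root,
so counting node levels inclusive of root and leaves gives ceil(log2(n)) + 1 levels.
log2(150) = 7.2288
ceil(7.2288) = 8
levels = 8 + 1 = 9

9


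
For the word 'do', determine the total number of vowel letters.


Scanning each character of 'do':
  Position 1: 'd' -> consonant (running count: 0)
  Position 2: 'o' -> vowel (running count: 1)
Total vowels: 1

1


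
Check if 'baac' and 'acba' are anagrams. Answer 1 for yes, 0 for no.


Sort characters of 'baac': 'aabc'
Sort characters of 'acba': 'aabc'
Sorted forms match -> they ARE anagrams
Result: 1

1


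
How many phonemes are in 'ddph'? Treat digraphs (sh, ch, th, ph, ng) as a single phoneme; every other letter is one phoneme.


Parsing 'ddph' greedily, digraphs first:
  'd' -> consonant phoneme (phonemes so far: 1)
  'd' -> consonant phoneme (phonemes so far: 2)
  'ph' -> digraph (1 consonant phoneme) (phonemes so far: 3)
Total phonemes: 3

3


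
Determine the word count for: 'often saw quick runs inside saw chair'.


Counting words by splitting on spaces:
  Word 1: 'often'
  Word 2: 'saw'
  Word 3: 'quick'
  Word 4: 'runs'
  Word 5: 'inside'
  Word 6: 'saw'
  Word 7: 'chair'
Total words: 7

7


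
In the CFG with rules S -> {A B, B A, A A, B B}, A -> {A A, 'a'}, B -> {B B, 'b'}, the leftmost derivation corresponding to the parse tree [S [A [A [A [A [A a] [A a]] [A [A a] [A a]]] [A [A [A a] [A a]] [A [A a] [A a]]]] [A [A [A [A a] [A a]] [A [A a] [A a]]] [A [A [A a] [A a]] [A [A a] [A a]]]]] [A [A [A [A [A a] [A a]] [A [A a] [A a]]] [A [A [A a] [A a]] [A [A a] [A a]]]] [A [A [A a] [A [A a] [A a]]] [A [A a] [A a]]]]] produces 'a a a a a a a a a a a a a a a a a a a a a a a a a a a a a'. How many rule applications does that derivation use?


Every bracketed nonterminal node [X ...] in the tree is produced by exactly one rule application.
Reading the tree off as a leftmost derivation:
  Step 1: S  =>  A A   (applied S -> A A)
  Step 2: A A  =>  A A A   (applied A -> A A)
  Step 3: A A A  =>  A A A A   (applied A -> A A)
  Step 4: A A A A  =>  A A A A A   (applied A -> A A)
  Step 5: A A A A A  =>  A A A A A A   (applied A -> A A)
  Step 6: A A A A A A  =>  a A A A A A   (applied A -> a)
  Step 7: a A A A A A  =>  a a A A A A   (applied A -> a)
  Step 8: a a A A A A  =>  a a A A A A A   (applied A -> A A)
  Step 9: a a A A A A A  =>  a a a A A A A   (applied A -> a)
  Step 10: a a a A A A A  =>  a a a a A A A   (applied A -> a)
  Step 11: a a a a A A A  =>  a a a a A A A A   (applied A -> A A)
  Step 12: a a a a A A A A  =>  a a a a A A A A A   (applied A -> A A)
  Step 13: a a a a A A A A A  =>  a a a a a A A A A   (applied A -> a)
  Step 14: a a a a a A A A A  =>  a a a a a a A A A   (applied A -> a)
  Step 15: a a a a a a A A A  =>  a a a a a a A A A A   (applied A -> A A)
  Step 16: a a a a a a A A A A  =>  a a a a a a a A A A   (applied A -> a)
  Step 17: a a a a a a a A A A  =>  a a a a a a a a A A   (applied A -> a)
  Step 18: a a a a a a a a A A  =>  a a a a a a a a A A A   (applied A -> A A)
  Step 19: a a a a a a a a A A A  =>  a a a a a a a a A A A A   (applied A -> A A)
  Step 20: a a a a a a a a A A A A  =>  a a a a a a a a A A A A A   (applied A -> A A)
  Step 21: a a a a a a a a A A A A A  =>  a a a a a a a a a A A A A   (applied A -> a)
  Step 22: a a a a a a a a a A A A A  =>  a a a a a a a a a a A A A   (applied A -> a)
  Step 23: a a a a a a a a a a A A A  =>  a a a a a a a a a a A A A A   (applied A -> A A)
  Step 24: a a a a a a a a a a A A A A  =>  a a a a a a a a a a a A A A   (applied A -> a)
  Step 25: a a a a a a a a a a a A A A  =>  a a a a a a a a a a a a A A   (applied A -> a)
  Step 26: a a a a a a a a a a a a A A  =>  a a a a a a a a a a a a A A A   (applied A -> A A)
  Step 27: a a a a a a a a a a a a A A A  =>  a a a a a a a a a a a a A A A A   (applied A -> A A)
  Step 28: a a a a a a a a a a a a A A A A  =>  a a a a a a a a a a a a a A A A   (applied A -> a)
  Step 29: a a a a a a a a a a a a a A A A  =>  a a a a a a a a a a a a a a A A   (applied A -> a)
  Step 30: a a a a a a a a a a a a a a A A  =>  a a a a a a a a a a a a a a A A A   (applied A -> A A)
  Step 31: a a a a a a a a a a a a a a A A A  =>  a a a a a a a a a a a a a a a A A   (applied A -> a)
  Step 32: a a a a a a a a a a a a a a a A A  =>  a a a a a a a a a a a a a a a a A   (applied A -> a)
  Step 33: a a a a a a a a a a a a a a a a A  =>  a a a a a a a a a a a a a a a a A A   (applied A -> A A)
  Step 34: a a a a a a a a a a a a a a a a A A  =>  a a a a a a a a a a a a a a a a A A A   (applied A -> A A)
  Step 35: a a a a a a a a a a a a a a a a A A A  =>  a a a a a a a a a a a a a a a a A A A A   (applied A -> A A)
  Step 36: a a a a a a a a a a a a a a a a A A A A  =>  a a a a a a a a a a a a a a a a A A A A A   (applied A -> A A)
  Step 37: a a a a a a a a a a a a a a a a A A A A A  =>  a a a a a a a a a a a a a a a a a A A A A   (applied A -> a)
  Step 38: a a a a a a a a a a a a a a a a a A A A A  =>  a a a a a a a a a a a a a a a a a a A A A   (applied A -> a)
  Step 39: a a a a a a a a a a a a a a a a a a A A A  =>  a a a a a a a a a a a a a a a a a a A A A A   (applied A -> A A)
  Step 40: a a a a a a a a a a a a a a a a a a A A A A  =>  a a a a a a a a a a a a a a a a a a a A A A   (applied A -> a)
  Step 41: a a a a a a a a a a a a a a a a a a a A A A  =>  a a a a a a a a a a a a a a a a a a a a A A   (applied A -> a)
  Step 42: a a a a a a a a a a a a a a a a a a a a A A  =>  a a a a a a a a a a a a a a a a a a a a A A A   (applied A -> A A)
  Step 43: a a a a a a a a a a a a a a a a a a a a A A A  =>  a a a a a a a a a a a a a a a a a a a a A A A A   (applied A -> A A)
  Step 44: a a a a a a a a a a a a a a a a a a a a A A A A  =>  a a a a a a a a a a a a a a a a a a a a a A A A   (applied A -> a)
  Step 45: a a a a a a a a a a a a a a a a a a a a a A A A  =>  a a a a a a a a a a a a a a a a a a a a a a A A   (applied A -> a)
  Step 46: a a a a a a a a a a a a a a a a a a a a a a A A  =>  a a a a a a a a a a a a a a a a a a a a a a A A A   (applied A -> A A)
  Step 47: a a a a a a a a a a a a a a a a a a a a a a A A A  =>  a a a a a a a a a a a a a a a a a a a a a a a A A   (applied A -> a)
  Step 48: a a a a a a a a a a a a a a a a a a a a a a a A A  =>  a a a a a a a a a a a a a a a a a a a a a a a a A   (applied A -> a)
  Step 49: a a a a a a a a a a a a a a a a a a a a a a a a A  =>  a a a a a a a a a a a a a a a a a a a a a a a a A A   (applied A -> A A)
  Step 50: a a a a a a a a a a a a a a a a a a a a a a a a A A  =>  a a a a a a a a a a a a a a a a a a a a a a a a A A A   (applied A -> A A)
  Step 51: a a a a a a a a a a a a a a a a a a a a a a a a A A A  =>  a a a a a a a a a a a a a a a a a a a a a a a a a A A   (applied A -> a)
  Step 52: a a a a a a a a a a a a a a a a a a a a a a a a a A A  =>  a a a a a a a a a a a a a a a a a a a a a a a a a A A A   (applied A -> A A)
  Step 53: a a a a a a a a a a a a a a a a a a a a a a a a a A A A  =>  a a a a a a a a a a a a a a a a a a a a a a a a a a A A   (applied A -> a)
  Step 54: a a a a a a a a a a a a a a a a a a a a a a a a a a A A  =>  a a a a a a a a a a a a a a a a a a a a a a a a a a a A   (applied A -> a)
  Step 55: a a a a a a a a a a a a a a a a a a a a a a a a a a a A  =>  a a a a a a a a a a a a a a a a a a a a a a a a a a a A A   (applied A -> A A)
  Step 56: a a a a a a a a a a a a a a a a a a a a a a a a a a a A A  =>  a a a a a a a a a a a a a a a a a a a a a a a a a a a a A   (applied A -> a)
  Step 57: a a a a a a a a a a a a a a a a a a a a a a a a a a a a A  =>  a a a a a a a a a a a a a a a a a a a a a a a a a a a a a   (applied A -> a)
Final yield: a a a a a a a a a a a a a a a a a a a a a a a a a a a a a
Total rewrite steps: 57

57


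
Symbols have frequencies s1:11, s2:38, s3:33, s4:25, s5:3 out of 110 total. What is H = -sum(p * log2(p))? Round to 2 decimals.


Computing entropy H = -sum(p_i * log2(p_i)):
  s1: p = 11/110 = 0.1000, -p*log2(p) = 0.3322
  s2: p = 38/110 = 0.3455, -p*log2(p) = 0.5297
  s3: p = 33/110 = 0.3000, -p*log2(p) = 0.5211
  s4: p = 25/110 = 0.2273, -p*log2(p) = 0.4858
  s5: p = 3/110 = 0.0273, -p*log2(p) = 0.1417
H = sum of terms = 2.0105
Rounded to 2 decimals: 2.01

2.01


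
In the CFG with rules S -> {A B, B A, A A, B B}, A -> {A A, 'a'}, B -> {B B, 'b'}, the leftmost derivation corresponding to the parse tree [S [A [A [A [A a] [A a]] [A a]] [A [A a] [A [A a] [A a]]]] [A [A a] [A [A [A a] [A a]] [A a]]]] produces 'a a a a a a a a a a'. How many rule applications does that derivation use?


Every bracketed nonterminal node [X ...] in the tree is produced by exactly one rule application.
Reading the tree off as a leftmost derivation:
  Step 1: S  =>  A A   (applied S -> A A)
  Step 2: A A  =>  A A A   (applied A -> A A)
  Step 3: A A A  =>  A A A A   (applied A -> A A)
  Step 4: A A A A  =>  A A A A A   (applied A -> A A)
  Step 5: A A A A A  =>  a A A A A   (applied A -> a)
  Step 6: a A A A A  =>  a a A A A   (applied A -> a)
  Step 7: a a A A A  =>  a a a A A   (applied A -> a)
  Step 8: a a a A A  =>  a a a A A A   (applied A -> A A)
  Step 9: a a a A A A  =>  a a a a A A   (applied A -> a)
  Step 10: a a a a A A  =>  a a a a A A A   (applied A -> A A)
  Step 11: a a a a A A A  =>  a a a a a A A   (applied A -> a)
  Step 12: a a a a a A A  =>  a a a a a a A   (applied A -> a)
  Step 13: a a a a a a A  =>  a a a a a a A A   (applied A -> A A)
  Step 14: a a a a a a A A  =>  a a a a a a a A   (applied A -> a)
  Step 15: a a a a a a a A  =>  a a a a a a a A A   (applied A -> A A)
  Step 16: a a a a a a a A A  =>  a a a a a a a A A A   (applied A -> A A)
  Step 17: a a a a a a a A A A  =>  a a a a a a a a A A   (applied A -> a)
  Step 18: a a a a a a a a A A  =>  a a a a a a a a a A   (applied A -> a)
  Step 19: a a a a a a a a a A  =>  a a a a a a a a a a   (applied A -> a)
Final yield: a a a a a a a a a a
Total rewrite steps: 19

19


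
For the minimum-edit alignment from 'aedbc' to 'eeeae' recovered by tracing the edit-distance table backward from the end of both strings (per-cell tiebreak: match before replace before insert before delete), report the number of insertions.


Edit distance = 4. Backtracking from cell (5, 5) with preference match > replace > insert > delete,
then listing the resulting alignment 'aedbc' -> 'eeeae' left to right:
  Step 1: replace a->e
  Step 2: keep 'e'
  Step 3: replace d->e
  Step 4: replace b->a
  Step 5: replace c->e
Total insertions: 0

0


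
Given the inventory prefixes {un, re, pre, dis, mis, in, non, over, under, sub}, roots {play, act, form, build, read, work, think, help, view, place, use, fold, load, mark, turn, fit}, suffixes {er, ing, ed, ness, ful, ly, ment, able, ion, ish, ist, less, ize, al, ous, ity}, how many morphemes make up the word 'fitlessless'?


Segmenting 'fitlessless' against the inventory:
  'fit' -> root (morpheme 1)
  'less' -> suffix (morpheme 2)
  'less' -> suffix (morpheme 3)
Total morphemes: 3

3


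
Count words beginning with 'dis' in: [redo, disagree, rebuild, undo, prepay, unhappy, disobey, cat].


Checking each word for prefix 'dis':
  'redo' -> no (count: 0)
  'disagree' -> YES, starts with 'dis' (count: 1)
  'rebuild' -> no (count: 1)
  'undo' -> no (count: 1)
  'prepay' -> no (count: 1)
  'unhappy' -> no (count: 1)
  'disobey' -> YES, starts with 'dis' (count: 2)
  'cat' -> no (count: 2)
Total with prefix 'dis': 2

2


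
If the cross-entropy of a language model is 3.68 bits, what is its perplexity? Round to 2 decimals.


Perplexity formula: PP = 2^H
H = 3.68
PP = 2^3.68
Decompose: 2^3.68 = 2^3 * 2^0.68
2^3 = 8, 2^0.68 ~ 1.6021398
PP ~ 8 * 1.6021398 = 12.8171184
Rounded to 2 decimals: 12.82

12.82


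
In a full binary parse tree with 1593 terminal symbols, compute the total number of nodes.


Leaf nodes (terminals): 1593
Internal nodes = n - 1 = 1593 - 1 = 1592
Total = leaves + internal = 1593 + 1592 = 3185

3185


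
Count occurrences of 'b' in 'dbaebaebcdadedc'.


Scanning 'dbaebaebcdadedc' for 'b':
  Position 1: 'b' -> MATCH (count: 1)
  Position 4: 'b' -> MATCH (count: 2)
  Position 7: 'b' -> MATCH (count: 3)
Total occurrences of 'b': 3

3


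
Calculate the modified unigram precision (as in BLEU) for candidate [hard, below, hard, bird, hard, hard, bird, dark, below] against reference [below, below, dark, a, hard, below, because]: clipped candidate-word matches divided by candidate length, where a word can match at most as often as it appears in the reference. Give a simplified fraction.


Reference word counts: {'a': 1, 'because': 1, 'below': 3, 'dark': 1, 'hard': 1}
Checking each candidate word (with clipping):
  'hard' -> in reference (ref count 1, used 1/1) -> match (matches: 1)
  'below' -> in reference (ref count 3, used 1/3) -> match (matches: 2)
  'hard' -> ref count 1 already used up (1/1) -> clipped, no match (matches: 2)
  'bird' -> not in reference -> no match (matches: 2)
  'hard' -> ref count 1 already used up (1/1) -> clipped, no match (matches: 2)
  'hard' -> ref count 1 already used up (1/1) -> clipped, no match (matches: 2)
  'bird' -> not in reference -> no match (matches: 2)
  'dark' -> in reference (ref count 1, used 1/1) -> match (matches: 3)
  'below' -> in reference (ref count 3, used 2/3) -> match (matches: 4)
Clipped matches: 4, Candidate length: 9
Precision = 4/9

4/9


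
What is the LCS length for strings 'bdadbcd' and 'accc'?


DP table for LCS of 'bdadbcd' and 'accc':
       a  c  c  c
    0  0  0  0  0
  b 0  0  0  0  0
  d 0  0  0  0  0
  a 0  1  1  1  1
  d 0  1  1  1  1
  b 0  1  1  1  1
  c 0  1  2  2  2
  d 0  1  2  2  2
LCS: 'ac'
LCS length = 2

2


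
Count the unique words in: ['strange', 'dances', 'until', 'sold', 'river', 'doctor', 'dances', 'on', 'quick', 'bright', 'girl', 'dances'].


Listing all tokens and tracking unique types:
  Token 1: 'strange' -> NEW (unique so far: 1)
  Token 2: 'dances' -> NEW (unique so far: 2)
  Token 3: 'until' -> NEW (unique so far: 3)
  Token 4: 'sold' -> NEW (unique so far: 4)
  Token 5: 'river' -> NEW (unique so far: 5)
  Token 6: 'doctor' -> NEW (unique so far: 6)
  Token 7: 'dances' -> duplicate (unique so far: 6)
  Token 8: 'on' -> NEW (unique so far: 7)
  Token 9: 'quick' -> NEW (unique so far: 8)
  Token 10: 'bright' -> NEW (unique so far: 9)
  Token 11: 'girl' -> NEW (unique so far: 10)
  Token 12: 'dances' -> duplicate (unique so far: 10)
Unique types: ('bright', 'dances', 'doctor', 'girl', 'on', 'quick', 'river', 'sold', 'strange', 'until')
Vocabulary size: 10

10


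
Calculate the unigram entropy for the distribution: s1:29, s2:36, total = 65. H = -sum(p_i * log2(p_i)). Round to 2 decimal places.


Computing entropy H = -sum(p_i * log2(p_i)):
  s1: p = 29/65 = 0.4462, -p*log2(p) = 0.5195
  s2: p = 36/65 = 0.5538, -p*log2(p) = 0.4721
H = sum of terms = 0.9916
Rounded to 2 decimals: 0.99

0.99


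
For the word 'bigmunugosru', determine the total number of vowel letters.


Scanning each character of 'bigmunugosru':
  Position 1: 'b' -> consonant (running count: 0)
  Position 2: 'i' -> vowel (running count: 1)
  Position 3: 'g' -> consonant (running count: 1)
  Position 4: 'm' -> consonant (running count: 1)
  Position 5: 'u' -> vowel (running count: 2)
  Position 6: 'n' -> consonant (running count: 2)
  Position 7: 'u' -> vowel (running count: 3)
  Position 8: 'g' -> consonant (running count: 3)
  Position 9: 'o' -> vowel (running count: 4)
  Position 10: 's' -> consonant (running count: 4)
  Position 11: 'r' -> consonant (running count: 4)
  Position 12: 'u' -> vowel (running count: 5)
Total vowels: 5

5


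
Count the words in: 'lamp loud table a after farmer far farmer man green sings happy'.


Counting words by splitting on spaces:
  Word 1: 'lamp'
  Word 2: 'loud'
  Word 3: 'table'
  Word 4: 'a'
  Word 5: 'after'
  Word 6: 'farmer'
  Word 7: 'far'
  Word 8: 'farmer'
  Word 9: 'man'
  Word 10: 'green'
  Word 11: 'sings'
  Word 12: 'happy'
Total words: 12

12


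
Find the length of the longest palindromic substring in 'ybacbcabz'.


Scanning 'ybacbcabz' for palindromic substrings.
Substring at positions 1-7: 'bacbcab'.
Check: reverse('bacbcab') = 'bacbcab' -> palindrome confirmed.
Neighbouring characters ('y' / 'z') break symmetry, so it cannot extend further.
No longer palindromic substring exists; longest length = 7

7


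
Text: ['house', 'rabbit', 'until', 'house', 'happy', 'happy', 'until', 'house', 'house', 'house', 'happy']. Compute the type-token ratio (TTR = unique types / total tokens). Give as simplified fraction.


Tokens: 11
Unique types: ('happy', 'house', 'rabbit', 'until') = 4
TTR = 4/11
Already in lowest terms.

4/11


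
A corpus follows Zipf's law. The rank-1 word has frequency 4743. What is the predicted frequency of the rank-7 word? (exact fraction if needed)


Zipf's law: freq(rank) = f1 / rank
f1 = 4743, rank = 7
freq = 4743 / 7
GCD(4743, 7) = 1
Simplified: 4743/7

4743/7


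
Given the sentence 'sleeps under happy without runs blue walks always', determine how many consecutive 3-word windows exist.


Word trigrams from [8] words:
  Trigram 1: (sleeps under happy)
  Trigram 2: (under happy without)
  Trigram 3: (happy without runs)
  Trigram 4: (without runs blue)
  Trigram 5: (runs blue walks)
  Trigram 6: (blue walks always)
Total word trigrams: 8 - 2 = 6

6


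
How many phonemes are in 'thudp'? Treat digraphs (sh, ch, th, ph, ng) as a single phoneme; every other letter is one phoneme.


Parsing 'thudp' greedily, digraphs first:
  'th' -> digraph (1 consonant phoneme) (phonemes so far: 1)
  'u' -> vowel phoneme (phonemes so far: 2)
  'd' -> consonant phoneme (phonemes so far: 3)
  'p' -> consonant phoneme (phonemes so far: 4)
Total phonemes: 4

4


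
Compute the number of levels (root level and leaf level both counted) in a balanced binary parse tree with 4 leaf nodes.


In a balanced binary tree with n leaves the deepest leaf is ceil(log2(n)) edges below the root,
so counting node levels inclusive of root and leaves gives ceil(log2(n)) + 1 levels.
log2(4) = 2.0000
ceil(2.0000) = 2
levels = 2 + 1 = 3

3


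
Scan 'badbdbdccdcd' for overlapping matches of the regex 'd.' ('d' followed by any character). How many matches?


Pattern: d. means 'd' followed by any character.
Scanning 'badbdbdccdcd' position-by-position:
  Pos 0: window 'ba' -> no
  Pos 1: window 'ad' -> no
  Pos 2: window 'db' -> MATCH
  Pos 3: window 'bd' -> no
  Pos 4: window 'db' -> MATCH
  Pos 5: window 'bd' -> no
  Pos 6: window 'dc' -> MATCH
  Pos 7: window 'cc' -> no
  Pos 8: window 'cd' -> no
  Pos 9: window 'dc' -> MATCH
  Pos 10: window 'cd' -> no
  Pos 11: window 'd' -> no
Total matches: 4

4


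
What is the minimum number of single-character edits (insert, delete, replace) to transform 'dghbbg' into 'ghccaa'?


Building DP table for s1='dghbbg' (len 6) and s2='ghccaa' (len 6):
       g  h  c  c  a  a
    0  1  2  3  4  5  6
  d 1  1  2  3  4  5  6
  g 2  1  2  3  4  5  6
  h 3  2  1  2  3  4  5
  b 4  3  2  2  3  4  5
  b 5  4  3  3  3  4  5
  g 6  5  4  4  4  4  5
Edit distance = dp[6][6] = 5

5


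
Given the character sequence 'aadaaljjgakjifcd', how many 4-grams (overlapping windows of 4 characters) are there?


String 'aadaaljjgakjifcd' has length L = 16.
Number of overlapping n-grams = L - n + 1
Substituting: 16 - 4 + 1 = 13

13


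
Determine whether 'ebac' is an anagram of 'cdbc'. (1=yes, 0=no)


Sort characters of 'ebac': 'abce'
Sort characters of 'cdbc': 'bccd'
Sorted forms differ -> they are NOT anagrams
Result: 0

0


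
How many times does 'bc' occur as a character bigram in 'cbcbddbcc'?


Scanning 'cbcbddbcc' for bigram 'bc':
  Position 0: 'cb' -> no
  Position 1: 'bc' -> MATCH
  Position 2: 'cb' -> no
  Position 3: 'bd' -> no
  Position 4: 'dd' -> no
  Position 5: 'db' -> no
  Position 6: 'bc' -> MATCH
  Position 7: 'cc' -> no
Total matches: 2

2


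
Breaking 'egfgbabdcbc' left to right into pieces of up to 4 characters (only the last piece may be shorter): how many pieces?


'egfgbabdcbc' has 11 characters.
Chunking with max size 4:
  Chunk 1: 'egfg' (positions 0-3)
  Chunk 2: 'babd' (positions 4-7)
  Chunk 3: 'cbc' (positions 8-10)
Total chunks: ceil(11 / 4) = 3

3


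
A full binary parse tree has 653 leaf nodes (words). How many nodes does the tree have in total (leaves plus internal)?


Leaf nodes (terminals): 653
Internal nodes = n - 1 = 653 - 1 = 652
Total = leaves + internal = 653 + 652 = 1305

1305


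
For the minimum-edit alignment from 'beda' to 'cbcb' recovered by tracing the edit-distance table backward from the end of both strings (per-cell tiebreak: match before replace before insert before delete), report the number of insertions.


Edit distance = 4. Backtracking from cell (4, 4) with preference match > replace > insert > delete,
then listing the resulting alignment 'beda' -> 'cbcb' left to right:
  Step 1: replace b->c
  Step 2: replace e->b
  Step 3: replace d->c
  Step 4: replace a->b
Total insertions: 0

0


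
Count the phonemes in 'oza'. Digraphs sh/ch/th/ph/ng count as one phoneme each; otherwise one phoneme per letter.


Parsing 'oza' greedily, digraphs first:
  'o' -> vowel phoneme (phonemes so far: 1)
  'z' -> consonant phoneme (phonemes so far: 2)
  'a' -> vowel phoneme (phonemes so far: 3)
Total phonemes: 3

3


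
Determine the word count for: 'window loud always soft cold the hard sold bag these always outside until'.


Counting words by splitting on spaces:
  Word 1: 'window'
  Word 2: 'loud'
  Word 3: 'always'
  Word 4: 'soft'
  Word 5: 'cold'
  Word 6: 'the'
  Word 7: 'hard'
  Word 8: 'sold'
  Word 9: 'bag'
  Word 10: 'these'
  Word 11: 'always'
  Word 12: 'outside'
  Word 13: 'until'
Total words: 13

13


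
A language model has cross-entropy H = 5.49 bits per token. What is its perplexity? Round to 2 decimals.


Perplexity formula: PP = 2^H
H = 5.49
PP = 2^5.49
Decompose: 2^5.49 = 2^5 * 2^0.49
2^5 = 32, 2^0.49 ~ 1.4044449
PP ~ 32 * 1.4044449 = 44.9422368
Rounded to 2 decimals: 44.94

44.94


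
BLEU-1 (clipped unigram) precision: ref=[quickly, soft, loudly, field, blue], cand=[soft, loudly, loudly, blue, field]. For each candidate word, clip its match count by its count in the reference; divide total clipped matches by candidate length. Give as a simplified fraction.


Reference word counts: {'blue': 1, 'field': 1, 'loudly': 1, 'quickly': 1, 'soft': 1}
Checking each candidate word (with clipping):
  'soft' -> in reference (ref count 1, used 1/1) -> match (matches: 1)
  'loudly' -> in reference (ref count 1, used 1/1) -> match (matches: 2)
  'loudly' -> ref count 1 already used up (1/1) -> clipped, no match (matches: 2)
  'blue' -> in reference (ref count 1, used 1/1) -> match (matches: 3)
  'field' -> in reference (ref count 1, used 1/1) -> match (matches: 4)
Clipped matches: 4, Candidate length: 5
Precision = 4/5

4/5


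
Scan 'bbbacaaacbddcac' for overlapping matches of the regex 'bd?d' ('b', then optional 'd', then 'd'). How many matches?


Pattern: bd?d means 'b', then optional 'd', then 'd'.
Scanning 'bbbacaaacbddcac' position-by-position:
  Pos 0: window 'bbb' -> no
  Pos 1: window 'bba' -> no
  Pos 2: window 'bac' -> no
  Pos 3: window 'aca' -> no
  Pos 4: window 'caa' -> no
  Pos 5: window 'aaa' -> no
  Pos 6: window 'aac' -> no
  Pos 7: window 'acb' -> no
  Pos 8: window 'cbd' -> no
  Pos 9: window 'bdd' -> MATCH
  Pos 10: window 'ddc' -> no
  Pos 11: window 'dca' -> no
  Pos 12: window 'cac' -> no
  Pos 13: window 'ac' -> no
  Pos 14: window 'c' -> no
Total matches: 1

1


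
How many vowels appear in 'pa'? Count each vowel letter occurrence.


Scanning each character of 'pa':
  Position 1: 'p' -> consonant (running count: 0)
  Position 2: 'a' -> vowel (running count: 1)
Total vowels: 1

1


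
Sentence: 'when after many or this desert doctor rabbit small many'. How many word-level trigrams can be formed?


Word trigrams from [10] words:
  Trigram 1: (when after many)
  Trigram 2: (after many or)
  Trigram 3: (many or this)
  Trigram 4: (or this desert)
  Trigram 5: (this desert doctor)
  Trigram 6: (desert doctor rabbit)
  Trigram 7: (doctor rabbit small)
  Trigram 8: (rabbit small many)
Total word trigrams: 10 - 2 = 8

8


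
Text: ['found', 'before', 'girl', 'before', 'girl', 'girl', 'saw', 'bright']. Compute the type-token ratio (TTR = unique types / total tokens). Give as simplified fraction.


Tokens: 8
Unique types: ('before', 'bright', 'found', 'girl', 'saw') = 5
TTR = 5/8
Already in lowest terms.

5/8


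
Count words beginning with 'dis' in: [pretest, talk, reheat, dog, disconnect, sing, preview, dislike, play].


Checking each word for prefix 'dis':
  'pretest' -> no (count: 0)
  'talk' -> no (count: 0)
  'reheat' -> no (count: 0)
  'dog' -> no (count: 0)
  'disconnect' -> YES, starts with 'dis' (count: 1)
  'sing' -> no (count: 1)
  'preview' -> no (count: 1)
  'dislike' -> YES, starts with 'dis' (count: 2)
  'play' -> no (count: 2)
Total with prefix 'dis': 2

2
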